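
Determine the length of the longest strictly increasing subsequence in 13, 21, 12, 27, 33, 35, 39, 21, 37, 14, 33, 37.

6

Let dp[i] be the longest increasing subsequence ending at position i. Then dp = [1, 2, 1, 3, 4, 5, 6, 2, 6, 2, 4, 6].
The maximum is 6; one witness is 13, 21, 27, 33, 35, 39 at positions 1,2,4,5,6,7.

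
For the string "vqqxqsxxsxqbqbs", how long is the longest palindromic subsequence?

One longest palindromic subsequence is qqxsxxsxqq (positions 2,3,4,6,7,8,9,10,11,13); it reads the same forward and backward, and the interval DP gives dp[1][15] = 10.

10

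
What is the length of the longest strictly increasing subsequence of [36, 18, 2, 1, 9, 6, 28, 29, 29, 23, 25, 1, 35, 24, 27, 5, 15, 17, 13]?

5

Let dp[i] be the longest increasing subsequence ending at position i. Then dp = [1, 1, 1, 1, 2, 2, 3, 4, 4, 3, 4, 1, 5, 4, 5, 2, 3, 4, 3].
The maximum is 5; one witness is 2, 9, 28, 29, 35 at positions 3,5,7,8,13.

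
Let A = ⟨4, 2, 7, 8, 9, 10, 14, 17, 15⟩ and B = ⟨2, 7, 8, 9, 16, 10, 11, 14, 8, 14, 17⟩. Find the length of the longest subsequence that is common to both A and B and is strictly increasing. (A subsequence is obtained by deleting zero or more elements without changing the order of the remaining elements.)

A longest common strictly increasing subsequence is 2, 7, 8, 9, 10, 14, 17 (length 7); it appears in order in both A and B, and no longer such subsequence exists.

7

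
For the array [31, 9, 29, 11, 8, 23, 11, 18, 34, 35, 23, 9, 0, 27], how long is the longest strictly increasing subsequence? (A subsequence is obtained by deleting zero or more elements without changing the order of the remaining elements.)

5

Scanning left to right, the best length ending at each element is: 31→1, 9→1, 29→2, 11→2, 8→1, 23→3, 11→2, 18→3, 34→4, 35→5, 23→4, 9→2, 0→1, 27→5.
So the longest increasing subsequence has length 5, e.g. 9, 11, 23, 34, 35.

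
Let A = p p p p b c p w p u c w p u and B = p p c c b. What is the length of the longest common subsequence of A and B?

A longest common subsequence is ppcc (length 4); the LCS DP confirms no longer common subsequence exists.

4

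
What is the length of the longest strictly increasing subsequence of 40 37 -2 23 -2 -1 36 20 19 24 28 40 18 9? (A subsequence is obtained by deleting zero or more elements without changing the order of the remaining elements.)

Let dp[i] be the longest increasing subsequence ending at position i. Then dp = [1, 1, 1, 2, 1, 2, 3, 3, 3, 4, 5, 6, 3, 3].
The maximum is 6; one witness is -2, -1, 20, 24, 28, 40 at positions 3,6,8,10,11,12.

6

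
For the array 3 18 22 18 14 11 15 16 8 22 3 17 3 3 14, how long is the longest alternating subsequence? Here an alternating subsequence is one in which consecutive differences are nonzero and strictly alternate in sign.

Track the best alternating length ending on an up-step vs a down-step at each position: up/down = 1/1, 2/1, 2/1, 2/3, 2/3, 2/3, 4/3, 4/3, 2/5, 6/1, 1/7, 8/7, 1/9, 1/9, 10/9.
The maximum over both is 10; one such subsequence is 3, 18, 14, 15, 8, 22, 3, 17, 3, 14.

10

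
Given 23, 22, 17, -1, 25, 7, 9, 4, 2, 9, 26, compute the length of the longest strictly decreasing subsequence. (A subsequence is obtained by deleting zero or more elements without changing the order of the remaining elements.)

6

Let dp[i] be the longest decreasing subsequence ending at position i. Then dp = [1, 2, 3, 4, 1, 4, 4, 5, 6, 4, 1].
The maximum is 6; one witness is 23, 22, 17, 7, 4, 2 at positions 1,2,3,6,8,9.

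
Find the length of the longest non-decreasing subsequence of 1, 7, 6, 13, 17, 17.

5

One longest non-decreasing subsequence is 1, 7, 13, 17, 17 (positions 1,2,4,5,6), of length 5; no longer one exists.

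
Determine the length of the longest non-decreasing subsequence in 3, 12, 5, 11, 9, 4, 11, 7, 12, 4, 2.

5

One longest non-decreasing subsequence is 3, 5, 11, 11, 12 (positions 1,3,4,7,9), of length 5; no longer one exists.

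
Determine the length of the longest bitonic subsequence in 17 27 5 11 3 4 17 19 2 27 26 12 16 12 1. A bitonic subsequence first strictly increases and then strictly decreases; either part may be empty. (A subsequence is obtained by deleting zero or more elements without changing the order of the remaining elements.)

One longest bitonic subsequence is 5, 11, 17, 19, 27, 26, 16, 12, 1 (positions 3,4,7,8,10,11,13,14,15): it rises to 27 then falls. Length 9 is optimal.

9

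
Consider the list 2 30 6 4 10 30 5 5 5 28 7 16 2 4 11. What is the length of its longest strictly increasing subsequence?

Let dp[i] be the longest increasing subsequence ending at position i. Then dp = [1, 2, 2, 2, 3, 4, 3, 3, 3, 4, 4, 5, 1, 2, 5].
The maximum is 5; one witness is 2, 4, 5, 7, 16 at positions 1,4,7,11,12.

5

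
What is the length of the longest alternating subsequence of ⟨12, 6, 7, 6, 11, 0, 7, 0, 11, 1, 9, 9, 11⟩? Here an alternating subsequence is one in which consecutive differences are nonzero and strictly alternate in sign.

A longest alternating subsequence is 12, 6, 7, 6, 11, 0, 7, 0, 11, 1, 9 (positions 1,2,3,4,5,6,7,8,9,10,11); its 10 consecutive differences strictly alternate in sign, and length 11 is optimal.

11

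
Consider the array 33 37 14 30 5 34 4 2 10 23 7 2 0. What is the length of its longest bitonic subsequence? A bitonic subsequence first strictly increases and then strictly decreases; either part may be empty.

7

One longest bitonic subsequence is 33, 37, 34, 23, 7, 2, 0 (positions 1,2,6,10,11,12,13): it rises to 37 then falls. Length 7 is optimal.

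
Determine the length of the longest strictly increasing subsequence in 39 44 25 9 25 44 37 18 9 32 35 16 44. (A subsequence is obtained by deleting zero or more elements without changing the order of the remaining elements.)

5

One longest increasing subsequence is 9, 25, 32, 35, 44 (positions 4,5,10,11,13), of length 5; no longer one exists.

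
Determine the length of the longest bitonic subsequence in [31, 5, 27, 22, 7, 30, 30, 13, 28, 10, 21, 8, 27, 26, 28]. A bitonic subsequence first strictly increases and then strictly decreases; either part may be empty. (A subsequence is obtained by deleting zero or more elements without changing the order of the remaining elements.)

6

One longest bitonic subsequence is 31, 27, 22, 13, 10, 8 (positions 1,3,4,8,10,12): it rises to 31 then falls. Length 6 is optimal.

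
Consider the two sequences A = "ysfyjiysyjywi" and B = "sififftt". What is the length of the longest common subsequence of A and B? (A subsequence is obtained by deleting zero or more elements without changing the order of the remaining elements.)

Backtracking the LCS table gives one alignment: s (A2,B1) → f (A3,B3) → i (A6,B4).
So the longest common subsequence has length 3.

3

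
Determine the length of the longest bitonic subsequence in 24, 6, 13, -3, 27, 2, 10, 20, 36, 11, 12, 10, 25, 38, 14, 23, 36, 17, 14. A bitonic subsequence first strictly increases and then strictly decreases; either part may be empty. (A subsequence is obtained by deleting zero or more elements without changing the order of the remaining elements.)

10

One longest bitonic subsequence is -3, 2, 10, 11, 12, 25, 38, 36, 17, 14 (positions 4,6,7,10,11,13,14,17,18,19): it rises to 38 then falls. Length 10 is optimal.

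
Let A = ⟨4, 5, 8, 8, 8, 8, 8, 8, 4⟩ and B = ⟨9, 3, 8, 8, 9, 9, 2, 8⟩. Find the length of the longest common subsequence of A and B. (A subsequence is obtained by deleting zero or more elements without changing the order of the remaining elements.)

3

Backtracking the LCS table gives one alignment: 8 (A3,B3) → 8 (A4,B4) → 8 (A8,B8).
So the longest common subsequence has length 3.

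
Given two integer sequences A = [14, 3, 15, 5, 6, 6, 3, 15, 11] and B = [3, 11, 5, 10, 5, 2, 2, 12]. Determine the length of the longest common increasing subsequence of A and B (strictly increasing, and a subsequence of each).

2

A longest common strictly increasing subsequence is 3, 11 (length 2); it appears in order in both A and B, and no longer such subsequence exists.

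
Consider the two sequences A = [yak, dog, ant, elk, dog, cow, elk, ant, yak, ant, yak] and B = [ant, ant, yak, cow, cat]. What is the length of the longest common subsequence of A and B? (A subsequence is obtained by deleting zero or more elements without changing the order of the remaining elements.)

3

A longest common subsequence is ant, ant, yak (length 3); the LCS DP confirms no longer common subsequence exists.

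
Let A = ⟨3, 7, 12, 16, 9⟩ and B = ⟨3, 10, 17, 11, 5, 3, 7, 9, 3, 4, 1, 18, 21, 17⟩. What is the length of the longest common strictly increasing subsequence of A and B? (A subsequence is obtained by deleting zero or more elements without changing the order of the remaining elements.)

3

A longest common strictly increasing subsequence is 3, 7, 9 (length 3); it appears in order in both A and B, and no longer such subsequence exists.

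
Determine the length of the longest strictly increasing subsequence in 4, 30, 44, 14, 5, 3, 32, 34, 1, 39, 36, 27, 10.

5

Let dp[i] be the longest increasing subsequence ending at position i. Then dp = [1, 2, 3, 2, 2, 1, 3, 4, 1, 5, 5, 3, 3].
The maximum is 5; one witness is 4, 30, 32, 34, 39 at positions 1,2,7,8,10.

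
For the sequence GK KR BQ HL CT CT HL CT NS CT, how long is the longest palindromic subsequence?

5

One longest palindromic subsequence is CT CT HL CT CT (positions 5,6,7,8,10); it reads the same forward and backward, and the interval DP gives dp[1][10] = 5.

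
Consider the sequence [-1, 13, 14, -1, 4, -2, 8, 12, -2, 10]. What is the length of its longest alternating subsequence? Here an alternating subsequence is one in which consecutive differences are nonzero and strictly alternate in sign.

8

A longest alternating subsequence is -1, 13, -1, 4, -2, 8, -2, 10 (positions 1,2,4,5,6,7,9,10); its 7 consecutive differences strictly alternate in sign, and length 8 is optimal.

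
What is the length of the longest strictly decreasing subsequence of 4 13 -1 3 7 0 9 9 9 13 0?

3

Scanning left to right, the best length ending at each element is: 4→1, 13→1, -1→2, 3→2, 7→2, 0→3, 9→2, 9→2, 9→2, 13→1, 0→3.
So the longest decreasing subsequence has length 3, e.g. 4, 3, 0.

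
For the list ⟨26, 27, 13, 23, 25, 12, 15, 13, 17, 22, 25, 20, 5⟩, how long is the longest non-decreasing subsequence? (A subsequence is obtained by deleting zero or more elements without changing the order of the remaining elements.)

Scanning left to right, the best length ending at each element is: 26→1, 27→2, 13→1, 23→2, 25→3, 12→1, 15→2, 13→2, 17→3, 22→4, 25→5, 20→4, 5→1.
So the longest non-decreasing subsequence has length 5, e.g. 13, 15, 17, 22, 25.

5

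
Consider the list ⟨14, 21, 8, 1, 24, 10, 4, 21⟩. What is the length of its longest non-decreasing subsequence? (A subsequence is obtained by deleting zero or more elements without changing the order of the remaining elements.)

3

Let dp[i] be the longest non-decreasing subsequence ending at position i. Then dp = [1, 2, 1, 1, 3, 2, 2, 3].
The maximum is 3; one witness is 14, 21, 24 at positions 1,2,5.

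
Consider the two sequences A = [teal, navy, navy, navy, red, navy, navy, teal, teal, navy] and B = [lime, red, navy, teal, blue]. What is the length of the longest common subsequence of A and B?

Backtracking the LCS table gives one alignment: red (A5,B2) → navy (A7,B3) → teal (A8,B4).
So the longest common subsequence has length 3.

3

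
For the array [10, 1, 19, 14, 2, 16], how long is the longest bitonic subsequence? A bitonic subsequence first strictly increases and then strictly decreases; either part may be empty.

4

Let inc[i] be the LIS ending at i and dec[i] the longest strictly decreasing subsequence starting at i. inc = [1, 1, 2, 2, 2, 3], dec = [2, 1, 3, 2, 1, 1].
max_i inc[i]+dec[i]−1 = 4, with one witness 10, 19, 14, 2.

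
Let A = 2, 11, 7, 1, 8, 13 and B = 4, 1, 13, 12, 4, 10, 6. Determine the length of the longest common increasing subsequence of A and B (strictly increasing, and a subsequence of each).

2

For each value that appears in both, track the longest common increasing run ending there.
The best achievable length is 2; one witness is 1, 13 (A-positions 4,6, B-positions 2,3).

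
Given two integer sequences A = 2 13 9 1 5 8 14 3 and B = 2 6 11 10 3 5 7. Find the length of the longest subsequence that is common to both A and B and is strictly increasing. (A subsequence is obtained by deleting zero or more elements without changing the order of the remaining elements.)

2

A longest common strictly increasing subsequence is 2, 3 (length 2); it appears in order in both A and B, and no longer such subsequence exists.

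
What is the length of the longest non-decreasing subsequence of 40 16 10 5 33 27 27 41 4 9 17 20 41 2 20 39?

6

Let dp[i] be the longest non-decreasing subsequence ending at position i. Then dp = [1, 1, 1, 1, 2, 2, 3, 4, 1, 2, 3, 4, 5, 1, 5, 6].
The maximum is 6; one witness is 5, 9, 17, 20, 20, 39 at positions 4,10,11,12,15,16.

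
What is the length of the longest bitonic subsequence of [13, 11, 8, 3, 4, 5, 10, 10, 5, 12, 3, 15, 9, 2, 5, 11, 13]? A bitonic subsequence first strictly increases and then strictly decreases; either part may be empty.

8

Let inc[i] be the LIS ending at i and dec[i] the longest strictly decreasing subsequence starting at i. inc = [1, 1, 1, 1, 2, 3, 4, 4, 3, 5, 1, 6, 4, 1, 3, 5, 6], dec = [6, 5, 4, 2, 3, 3, 4, 4, 3, 3, 2, 3, 2, 1, 1, 1, 1].
max_i inc[i]+dec[i]−1 = 8, with one witness 3, 4, 5, 10, 12, 15, 9, 5.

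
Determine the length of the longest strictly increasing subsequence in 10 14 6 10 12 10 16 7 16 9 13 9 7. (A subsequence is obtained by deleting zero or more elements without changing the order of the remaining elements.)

Scanning left to right, the best length ending at each element is: 10→1, 14→2, 6→1, 10→2, 12→3, 10→2, 16→4, 7→2, 16→4, 9→3, 13→4, 9→3, 7→2.
So the longest increasing subsequence has length 4, e.g. 6, 10, 12, 16.

4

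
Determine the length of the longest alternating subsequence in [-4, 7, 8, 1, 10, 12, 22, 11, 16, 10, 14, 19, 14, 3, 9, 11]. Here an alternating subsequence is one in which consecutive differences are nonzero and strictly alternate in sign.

10

A longest alternating subsequence is -4, 7, 1, 12, 11, 16, 10, 14, 3, 9 (positions 1,2,4,6,8,9,10,11,14,15); its 9 consecutive differences strictly alternate in sign, and length 10 is optimal.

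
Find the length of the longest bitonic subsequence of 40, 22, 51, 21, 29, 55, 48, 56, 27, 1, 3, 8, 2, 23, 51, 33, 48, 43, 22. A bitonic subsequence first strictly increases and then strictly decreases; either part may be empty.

8

Let inc[i] be the LIS ending at i and dec[i] the longest strictly decreasing subsequence starting at i. inc = [1, 1, 2, 1, 2, 3, 3, 4, 2, 1, 2, 3, 2, 4, 5, 5, 6, 6, 4], dec = [5, 4, 5, 3, 4, 5, 4, 5, 3, 1, 2, 2, 1, 2, 4, 2, 3, 2, 1].
max_i inc[i]+dec[i]−1 = 8, with one witness 40, 51, 55, 56, 51, 48, 43, 22.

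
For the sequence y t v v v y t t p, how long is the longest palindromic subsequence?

One longest palindromic subsequence is tvvvt (positions 2,3,4,5,8); it reads the same forward and backward, and the interval DP gives dp[1][9] = 5.

5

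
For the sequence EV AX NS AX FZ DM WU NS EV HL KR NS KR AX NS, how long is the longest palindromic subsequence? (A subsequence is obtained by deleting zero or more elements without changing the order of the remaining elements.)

7

Using dp[i][j] = 2 + dp[i+1][j−1] if the ends match, else max(dp[i+1][j], dp[i][j−1]):
dp[1][15] = 7. A witness is NS AX KR NS KR AX NS at positions 3,4,11,12,13,14,15.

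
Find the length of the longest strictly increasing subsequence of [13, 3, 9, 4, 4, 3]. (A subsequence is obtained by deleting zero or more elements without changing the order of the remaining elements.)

Scanning left to right, the best length ending at each element is: 13→1, 3→1, 9→2, 4→2, 4→2, 3→1.
So the longest increasing subsequence has length 2, e.g. 3, 9.

2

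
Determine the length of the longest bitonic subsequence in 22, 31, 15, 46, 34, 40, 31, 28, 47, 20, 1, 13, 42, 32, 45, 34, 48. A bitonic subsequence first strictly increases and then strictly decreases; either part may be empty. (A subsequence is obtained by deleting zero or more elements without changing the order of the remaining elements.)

8

Let inc[i] be the LIS ending at i and dec[i] the longest strictly decreasing subsequence starting at i. inc = [1, 2, 1, 3, 3, 4, 2, 2, 5, 2, 1, 2, 5, 3, 6, 4, 7], dec = [3, 4, 2, 6, 5, 5, 4, 3, 3, 2, 1, 1, 2, 1, 2, 1, 1].
max_i inc[i]+dec[i]−1 = 8, with one witness 22, 31, 46, 40, 31, 28, 20, 13.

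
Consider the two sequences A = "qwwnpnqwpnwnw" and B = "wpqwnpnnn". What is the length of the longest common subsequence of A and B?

Backtracking the LCS table gives one alignment: q (A1,B3) → w (A3,B4) → n (A4,B5) → p (A5,B6) → n (A6,B7) → n (A10,B8) → n (A12,B9).
So the longest common subsequence has length 7.

7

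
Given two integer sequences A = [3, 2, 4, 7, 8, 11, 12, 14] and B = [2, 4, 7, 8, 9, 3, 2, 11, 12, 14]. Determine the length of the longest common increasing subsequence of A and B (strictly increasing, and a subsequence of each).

7

For each value that appears in both, track the longest common increasing run ending there.
The best achievable length is 7; one witness is 2, 4, 7, 8, 11, 12, 14 (A-positions 2,3,4,5,6,7,8, B-positions 1,2,3,4,8,9,10).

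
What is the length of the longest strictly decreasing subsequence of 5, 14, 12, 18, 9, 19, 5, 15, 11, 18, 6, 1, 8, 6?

5

Let dp[i] be the longest decreasing subsequence ending at position i. Then dp = [1, 1, 2, 1, 3, 1, 4, 2, 3, 2, 4, 5, 4, 5].
The maximum is 5; one witness is 14, 12, 9, 5, 1 at positions 2,3,5,7,12.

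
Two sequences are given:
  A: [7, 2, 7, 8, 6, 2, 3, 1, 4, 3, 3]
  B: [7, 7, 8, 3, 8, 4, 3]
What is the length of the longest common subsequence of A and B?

Backtracking the LCS table gives one alignment: 7 (A1,B1) → 7 (A3,B2) → 8 (A4,B3) → 3 (A7,B4) → 4 (A9,B6) → 3 (A11,B7).
So the longest common subsequence has length 6.

6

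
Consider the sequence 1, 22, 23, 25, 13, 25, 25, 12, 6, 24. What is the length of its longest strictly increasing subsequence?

4

Scanning left to right, the best length ending at each element is: 1→1, 22→2, 23→3, 25→4, 13→2, 25→4, 25→4, 12→2, 6→2, 24→4.
So the longest increasing subsequence has length 4, e.g. 1, 22, 23, 25.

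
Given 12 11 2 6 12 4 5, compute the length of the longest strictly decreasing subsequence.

4

Let dp[i] be the longest decreasing subsequence ending at position i. Then dp = [1, 2, 3, 3, 1, 4, 4].
The maximum is 4; one witness is 12, 11, 6, 4 at positions 1,2,4,6.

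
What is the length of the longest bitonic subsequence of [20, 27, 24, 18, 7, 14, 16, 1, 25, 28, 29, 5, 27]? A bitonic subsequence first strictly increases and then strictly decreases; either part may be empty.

7

Let inc[i] be the LIS ending at i and dec[i] the longest strictly decreasing subsequence starting at i. inc = [1, 2, 2, 1, 1, 2, 3, 1, 4, 5, 6, 2, 5], dec = [4, 5, 4, 3, 2, 2, 2, 1, 2, 2, 2, 1, 1].
max_i inc[i]+dec[i]−1 = 7, with one witness 7, 14, 16, 25, 28, 29, 27.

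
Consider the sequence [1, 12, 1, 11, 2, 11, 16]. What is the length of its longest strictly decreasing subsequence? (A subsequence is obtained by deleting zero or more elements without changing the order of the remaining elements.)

Let dp[i] be the longest decreasing subsequence ending at position i. Then dp = [1, 1, 2, 2, 3, 2, 1].
The maximum is 3; one witness is 12, 11, 2 at positions 2,4,5.

3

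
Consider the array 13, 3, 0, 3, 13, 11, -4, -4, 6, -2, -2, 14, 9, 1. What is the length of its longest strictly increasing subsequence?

4

Scanning left to right, the best length ending at each element is: 13→1, 3→1, 0→1, 3→2, 13→3, 11→3, -4→1, -4→1, 6→3, -2→2, -2→2, 14→4, 9→4, 1→3.
So the longest increasing subsequence has length 4, e.g. 0, 3, 13, 14.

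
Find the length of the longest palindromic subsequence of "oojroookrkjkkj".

Using dp[i][j] = 2 + dp[i+1][j−1] if the ends match, else max(dp[i+1][j], dp[i][j−1]):
dp[1][14] = 7. A witness is jkkjkkj at positions 3,8,10,11,12,13,14.

7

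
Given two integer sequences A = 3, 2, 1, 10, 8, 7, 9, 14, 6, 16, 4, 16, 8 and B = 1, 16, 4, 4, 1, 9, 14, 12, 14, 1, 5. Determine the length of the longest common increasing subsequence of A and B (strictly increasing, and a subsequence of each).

3

A longest common strictly increasing subsequence is 1, 9, 14 (length 3); it appears in order in both A and B, and no longer such subsequence exists.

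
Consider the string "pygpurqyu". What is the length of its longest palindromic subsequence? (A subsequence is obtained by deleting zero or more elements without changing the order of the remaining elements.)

3

One longest palindromic subsequence is uyu (positions 5,8,9); it reads the same forward and backward, and the interval DP gives dp[1][9] = 3.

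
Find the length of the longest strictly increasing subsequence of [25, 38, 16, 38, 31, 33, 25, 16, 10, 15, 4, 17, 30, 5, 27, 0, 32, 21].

Let dp[i] be the longest increasing subsequence ending at position i. Then dp = [1, 2, 1, 2, 2, 3, 2, 1, 1, 2, 1, 3, 4, 2, 4, 1, 5, 4].
The maximum is 5; one witness is 10, 15, 17, 30, 32 at positions 9,10,12,13,17.

5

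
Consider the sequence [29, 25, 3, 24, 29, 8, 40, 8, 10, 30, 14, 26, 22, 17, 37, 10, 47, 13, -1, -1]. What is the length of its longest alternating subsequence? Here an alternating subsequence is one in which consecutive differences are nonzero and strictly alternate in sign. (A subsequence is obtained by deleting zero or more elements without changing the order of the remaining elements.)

A longest alternating subsequence is 29, 3, 24, 8, 40, 8, 30, 14, 26, 22, 37, 10, 47, 13 (positions 1,3,4,6,7,8,10,11,12,13,15,16,17,18); its 13 consecutive differences strictly alternate in sign, and length 14 is optimal.

14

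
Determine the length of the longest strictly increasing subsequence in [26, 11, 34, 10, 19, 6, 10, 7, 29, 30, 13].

4

Let dp[i] be the longest increasing subsequence ending at position i. Then dp = [1, 1, 2, 1, 2, 1, 2, 2, 3, 4, 3].
The maximum is 4; one witness is 11, 19, 29, 30 at positions 2,5,9,10.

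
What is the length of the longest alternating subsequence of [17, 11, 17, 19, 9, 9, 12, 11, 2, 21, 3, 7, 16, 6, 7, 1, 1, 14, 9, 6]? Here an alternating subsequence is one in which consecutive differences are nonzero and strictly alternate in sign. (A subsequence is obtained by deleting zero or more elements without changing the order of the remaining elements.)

14

A longest alternating subsequence is 17, 11, 17, 9, 12, 11, 21, 3, 7, 6, 7, 1, 14, 9 (positions 1,2,3,5,7,8,10,11,12,14,15,16,18,19); its 13 consecutive differences strictly alternate in sign, and length 14 is optimal.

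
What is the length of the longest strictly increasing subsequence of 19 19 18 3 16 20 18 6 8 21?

One longest increasing subsequence is 3, 16, 20, 21 (positions 4,5,6,10), of length 4; no longer one exists.

4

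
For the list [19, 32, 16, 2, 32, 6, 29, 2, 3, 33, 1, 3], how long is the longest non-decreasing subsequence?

Let dp[i] be the longest non-decreasing subsequence ending at position i. Then dp = [1, 2, 1, 1, 3, 2, 3, 2, 3, 4, 1, 4].
The maximum is 4; one witness is 19, 32, 32, 33 at positions 1,2,5,10.

4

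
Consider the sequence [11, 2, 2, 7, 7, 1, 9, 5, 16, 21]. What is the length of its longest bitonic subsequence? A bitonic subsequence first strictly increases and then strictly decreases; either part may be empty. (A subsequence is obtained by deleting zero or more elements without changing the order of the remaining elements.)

One longest bitonic subsequence is 2, 7, 9, 16, 21 (positions 2,4,7,9,10): it rises to 21 then falls. Length 5 is optimal.

5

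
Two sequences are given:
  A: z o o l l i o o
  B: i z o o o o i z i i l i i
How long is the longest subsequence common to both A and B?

5

Backtracking the LCS table gives one alignment: z (A1,B2) → o (A2,B5) → o (A3,B6) → l (A4,B11) → i (A6,B13).
So the longest common subsequence has length 5.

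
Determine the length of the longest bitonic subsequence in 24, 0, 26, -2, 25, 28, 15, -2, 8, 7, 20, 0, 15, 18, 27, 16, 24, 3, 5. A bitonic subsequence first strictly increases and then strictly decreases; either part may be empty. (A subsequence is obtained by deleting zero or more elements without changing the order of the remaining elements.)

One longest bitonic subsequence is 24, 26, 25, 20, 18, 16, 5 (positions 1,3,5,11,14,16,19): it rises to 26 then falls. Length 7 is optimal.

7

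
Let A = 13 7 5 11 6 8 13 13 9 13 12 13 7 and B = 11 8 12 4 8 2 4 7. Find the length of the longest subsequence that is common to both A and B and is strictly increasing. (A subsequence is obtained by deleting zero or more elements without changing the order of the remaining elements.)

A longest common strictly increasing subsequence is 11, 12 (length 2); it appears in order in both A and B, and no longer such subsequence exists.

2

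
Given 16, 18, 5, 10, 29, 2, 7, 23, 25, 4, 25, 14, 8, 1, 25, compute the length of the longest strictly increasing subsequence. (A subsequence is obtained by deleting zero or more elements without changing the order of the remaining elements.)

4

Let dp[i] be the longest increasing subsequence ending at position i. Then dp = [1, 2, 1, 2, 3, 1, 2, 3, 4, 2, 4, 3, 3, 1, 4].
The maximum is 4; one witness is 16, 18, 23, 25 at positions 1,2,8,9.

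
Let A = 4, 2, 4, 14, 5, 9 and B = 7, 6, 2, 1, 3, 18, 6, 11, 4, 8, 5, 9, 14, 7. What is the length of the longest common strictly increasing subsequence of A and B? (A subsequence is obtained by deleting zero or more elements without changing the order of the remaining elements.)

A longest common strictly increasing subsequence is 2, 4, 5, 9 (length 4); it appears in order in both A and B, and no longer such subsequence exists.

4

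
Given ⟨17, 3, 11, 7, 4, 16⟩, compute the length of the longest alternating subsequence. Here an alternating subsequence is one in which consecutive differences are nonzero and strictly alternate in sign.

A longest alternating subsequence is 17, 3, 11, 7, 16 (positions 1,2,3,4,6); its 4 consecutive differences strictly alternate in sign, and length 5 is optimal.

5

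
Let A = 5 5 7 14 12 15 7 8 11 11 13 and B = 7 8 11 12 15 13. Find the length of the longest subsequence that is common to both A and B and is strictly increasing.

4

For each value that appears in both, track the longest common increasing run ending there.
The best achievable length is 4; one witness is 7, 8, 11, 13 (A-positions 3,8,9,11, B-positions 1,2,3,6).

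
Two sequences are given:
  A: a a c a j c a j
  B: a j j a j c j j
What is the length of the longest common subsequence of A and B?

A longest common subsequence is aacjj (length 5); the LCS DP confirms no longer common subsequence exists.

5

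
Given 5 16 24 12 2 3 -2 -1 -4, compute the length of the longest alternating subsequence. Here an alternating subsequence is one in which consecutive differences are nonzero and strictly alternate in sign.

A longest alternating subsequence is 5, 16, 2, 3, -2, -1, -4 (positions 1,2,5,6,7,8,9); its 6 consecutive differences strictly alternate in sign, and length 7 is optimal.

7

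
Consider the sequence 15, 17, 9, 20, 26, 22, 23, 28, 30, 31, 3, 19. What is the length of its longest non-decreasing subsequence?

One longest non-decreasing subsequence is 15, 17, 20, 22, 23, 28, 30, 31 (positions 1,2,4,6,7,8,9,10), of length 8; no longer one exists.

8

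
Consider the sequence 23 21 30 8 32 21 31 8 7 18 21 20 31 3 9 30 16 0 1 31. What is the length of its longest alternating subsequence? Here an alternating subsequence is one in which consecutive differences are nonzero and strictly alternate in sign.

Track the best alternating length ending on an up-step vs a down-step at each position: up/down = 1/1, 1/2, 3/1, 1/4, 5/1, 5/6, 7/6, 1/8, 1/8, 9/8, 9/8, 9/10, 11/6, 1/12, 13/12, 13/12, 13/14, 1/14, 15/14, 15/6.
The maximum over both is 15; one such subsequence is 23, 21, 30, 8, 32, 21, 31, 8, 21, 20, 31, 3, 9, 0, 1.

15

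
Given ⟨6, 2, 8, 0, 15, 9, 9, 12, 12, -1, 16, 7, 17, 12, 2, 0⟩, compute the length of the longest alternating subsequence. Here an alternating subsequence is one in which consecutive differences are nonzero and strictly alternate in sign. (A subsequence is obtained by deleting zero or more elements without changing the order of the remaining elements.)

Track the best alternating length ending on an up-step vs a down-step at each position: up/down = 1/1, 1/2, 3/1, 1/4, 5/1, 5/6, 5/6, 7/6, 7/6, 1/8, 9/1, 9/10, 11/1, 11/12, 9/12, 9/12.
The maximum over both is 12; one such subsequence is 6, 2, 8, 0, 15, 9, 12, -1, 16, 7, 17, 12.

12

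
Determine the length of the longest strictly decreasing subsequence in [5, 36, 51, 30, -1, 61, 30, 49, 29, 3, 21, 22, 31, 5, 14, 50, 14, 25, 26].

5

One longest decreasing subsequence is 36, 30, 29, 21, 5 (positions 2,4,9,11,14), of length 5; no longer one exists.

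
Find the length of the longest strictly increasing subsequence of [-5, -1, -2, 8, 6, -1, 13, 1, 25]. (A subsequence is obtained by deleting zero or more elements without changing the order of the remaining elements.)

Scanning left to right, the best length ending at each element is: -5→1, -1→2, -2→2, 8→3, 6→3, -1→3, 13→4, 1→4, 25→5.
So the longest increasing subsequence has length 5, e.g. -5, -1, 8, 13, 25.

5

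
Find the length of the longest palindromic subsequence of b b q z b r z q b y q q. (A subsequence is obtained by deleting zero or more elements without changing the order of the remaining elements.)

7

One longest palindromic subsequence is bqzrzqb (positions 2,3,4,6,7,8,9); it reads the same forward and backward, and the interval DP gives dp[1][12] = 7.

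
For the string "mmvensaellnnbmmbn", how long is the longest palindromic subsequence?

8

Using dp[i][j] = 2 + dp[i+1][j−1] if the ends match, else max(dp[i+1][j], dp[i][j−1]):
dp[1][17] = 8. A witness is mmnllnmm at positions 1,2,5,9,10,12,14,15.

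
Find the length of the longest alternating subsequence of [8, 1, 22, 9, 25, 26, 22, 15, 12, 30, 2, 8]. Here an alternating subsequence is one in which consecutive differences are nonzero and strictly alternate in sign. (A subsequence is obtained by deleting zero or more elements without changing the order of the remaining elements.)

A longest alternating subsequence is 8, 1, 22, 9, 25, 22, 30, 2, 8 (positions 1,2,3,4,5,7,10,11,12); its 8 consecutive differences strictly alternate in sign, and length 9 is optimal.

9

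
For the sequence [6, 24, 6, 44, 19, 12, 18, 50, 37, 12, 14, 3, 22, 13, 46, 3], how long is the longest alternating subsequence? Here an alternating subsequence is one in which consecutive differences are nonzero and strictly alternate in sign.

13

A longest alternating subsequence is 6, 24, 6, 44, 12, 18, 12, 14, 3, 22, 13, 46, 3 (positions 1,2,3,4,6,7,10,11,12,13,14,15,16); its 12 consecutive differences strictly alternate in sign, and length 13 is optimal.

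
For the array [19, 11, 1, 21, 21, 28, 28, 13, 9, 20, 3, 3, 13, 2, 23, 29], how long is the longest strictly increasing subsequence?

Scanning left to right, the best length ending at each element is: 19→1, 11→1, 1→1, 21→2, 21→2, 28→3, 28→3, 13→2, 9→2, 20→3, 3→2, 3→2, 13→3, 2→2, 23→4, 29→5.
So the longest increasing subsequence has length 5, e.g. 11, 13, 20, 23, 29.

5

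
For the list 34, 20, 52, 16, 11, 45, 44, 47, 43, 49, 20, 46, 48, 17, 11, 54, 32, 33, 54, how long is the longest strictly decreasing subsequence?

7

Let dp[i] be the longest decreasing subsequence ending at position i. Then dp = [1, 2, 1, 3, 4, 2, 3, 2, 4, 2, 5, 3, 3, 6, 7, 1, 5, 5, 1].
The maximum is 7; one witness is 52, 45, 44, 43, 20, 17, 11 at positions 3,6,7,9,11,14,15.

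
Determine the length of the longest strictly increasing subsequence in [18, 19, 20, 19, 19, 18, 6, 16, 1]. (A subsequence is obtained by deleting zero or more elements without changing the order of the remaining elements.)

3

Let dp[i] be the longest increasing subsequence ending at position i. Then dp = [1, 2, 3, 2, 2, 1, 1, 2, 1].
The maximum is 3; one witness is 18, 19, 20 at positions 1,2,3.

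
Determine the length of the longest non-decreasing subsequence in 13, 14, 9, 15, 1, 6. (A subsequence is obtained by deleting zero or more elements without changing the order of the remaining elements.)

3

Let dp[i] be the longest non-decreasing subsequence ending at position i. Then dp = [1, 2, 1, 3, 1, 2].
The maximum is 3; one witness is 13, 14, 15 at positions 1,2,4.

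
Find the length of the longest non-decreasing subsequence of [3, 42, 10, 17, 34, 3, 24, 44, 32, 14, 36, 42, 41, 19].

7

One longest non-decreasing subsequence is 3, 10, 17, 24, 32, 36, 42 (positions 1,3,4,7,9,11,12), of length 7; no longer one exists.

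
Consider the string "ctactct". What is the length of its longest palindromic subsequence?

5

One longest palindromic subsequence is tctct (positions 2,4,5,6,7); it reads the same forward and backward, and the interval DP gives dp[1][7] = 5.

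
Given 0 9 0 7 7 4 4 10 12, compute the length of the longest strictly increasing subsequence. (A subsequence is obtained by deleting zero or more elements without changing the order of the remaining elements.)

Let dp[i] be the longest increasing subsequence ending at position i. Then dp = [1, 2, 1, 2, 2, 2, 2, 3, 4].
The maximum is 4; one witness is 0, 9, 10, 12 at positions 1,2,8,9.

4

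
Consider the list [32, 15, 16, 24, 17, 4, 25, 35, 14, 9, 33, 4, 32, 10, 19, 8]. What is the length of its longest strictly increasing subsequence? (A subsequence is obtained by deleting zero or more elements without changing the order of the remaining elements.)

5

Scanning left to right, the best length ending at each element is: 32→1, 15→1, 16→2, 24→3, 17→3, 4→1, 25→4, 35→5, 14→2, 9→2, 33→5, 4→1, 32→5, 10→3, 19→4, 8→2.
So the longest increasing subsequence has length 5, e.g. 15, 16, 24, 25, 35.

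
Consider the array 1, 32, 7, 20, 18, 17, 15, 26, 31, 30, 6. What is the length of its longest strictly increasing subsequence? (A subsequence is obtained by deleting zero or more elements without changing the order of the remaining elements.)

5

Let dp[i] be the longest increasing subsequence ending at position i. Then dp = [1, 2, 2, 3, 3, 3, 3, 4, 5, 5, 2].
The maximum is 5; one witness is 1, 7, 20, 26, 31 at positions 1,3,4,8,9.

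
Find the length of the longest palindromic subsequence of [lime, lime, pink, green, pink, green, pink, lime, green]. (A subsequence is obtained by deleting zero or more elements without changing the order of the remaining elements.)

7

One longest palindromic subsequence is lime pink green pink green pink lime (positions 2,3,4,5,6,7,8); it reads the same forward and backward, and the interval DP gives dp[1][9] = 7.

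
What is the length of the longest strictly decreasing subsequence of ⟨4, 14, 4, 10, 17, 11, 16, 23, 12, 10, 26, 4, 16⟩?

Let dp[i] be the longest decreasing subsequence ending at position i. Then dp = [1, 1, 2, 2, 1, 2, 2, 1, 3, 4, 1, 5, 2].
The maximum is 5; one witness is 17, 16, 12, 10, 4 at positions 5,7,9,10,12.

5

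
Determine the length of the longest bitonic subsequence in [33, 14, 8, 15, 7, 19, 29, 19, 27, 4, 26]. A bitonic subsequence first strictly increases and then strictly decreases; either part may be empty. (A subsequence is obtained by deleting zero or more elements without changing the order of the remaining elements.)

6

One longest bitonic subsequence is 14, 15, 19, 29, 27, 26 (positions 2,4,6,7,9,11): it rises to 29 then falls. Length 6 is optimal.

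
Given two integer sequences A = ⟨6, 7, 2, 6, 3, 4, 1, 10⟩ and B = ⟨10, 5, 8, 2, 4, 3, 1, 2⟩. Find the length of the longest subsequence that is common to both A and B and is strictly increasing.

2

A longest common strictly increasing subsequence is 2, 4 (length 2); it appears in order in both A and B, and no longer such subsequence exists.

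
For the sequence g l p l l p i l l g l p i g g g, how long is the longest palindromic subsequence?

Using dp[i][j] = 2 + dp[i+1][j−1] if the ends match, else max(dp[i+1][j], dp[i][j−1]):
dp[1][16] = 9. A witness is gplllllpg at positions 1,3,4,5,8,9,11,12,16.

9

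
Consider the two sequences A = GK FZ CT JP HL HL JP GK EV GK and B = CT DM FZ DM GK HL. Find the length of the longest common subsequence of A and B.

A longest common subsequence is GK, HL (length 2); the LCS DP confirms no longer common subsequence exists.

2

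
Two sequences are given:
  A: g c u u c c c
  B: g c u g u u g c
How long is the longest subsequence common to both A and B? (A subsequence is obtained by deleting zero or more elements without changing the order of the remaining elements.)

5

A longest common subsequence is gcuuc (length 5); the LCS DP confirms no longer common subsequence exists.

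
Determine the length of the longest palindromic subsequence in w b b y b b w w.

7

One longest palindromic subsequence is wbbybbw (positions 1,2,3,4,5,6,8); it reads the same forward and backward, and the interval DP gives dp[1][8] = 7.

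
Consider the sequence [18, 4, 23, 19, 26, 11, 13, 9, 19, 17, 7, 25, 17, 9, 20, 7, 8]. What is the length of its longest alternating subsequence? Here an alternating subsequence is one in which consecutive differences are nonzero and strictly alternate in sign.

15

A longest alternating subsequence is 18, 4, 23, 19, 26, 11, 13, 9, 19, 17, 25, 17, 20, 7, 8 (positions 1,2,3,4,5,6,7,8,9,10,12,13,15,16,17); its 14 consecutive differences strictly alternate in sign, and length 15 is optimal.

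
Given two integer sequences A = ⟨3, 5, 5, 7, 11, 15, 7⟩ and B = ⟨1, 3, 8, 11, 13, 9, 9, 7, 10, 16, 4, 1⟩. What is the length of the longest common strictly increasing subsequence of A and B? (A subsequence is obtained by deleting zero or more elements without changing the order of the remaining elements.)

A longest common strictly increasing subsequence is 3, 11 (length 2); it appears in order in both A and B, and no longer such subsequence exists.

2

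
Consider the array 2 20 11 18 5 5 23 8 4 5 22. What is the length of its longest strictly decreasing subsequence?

One longest decreasing subsequence is 20, 11, 5, 4 (positions 2,3,5,9), of length 4; no longer one exists.

4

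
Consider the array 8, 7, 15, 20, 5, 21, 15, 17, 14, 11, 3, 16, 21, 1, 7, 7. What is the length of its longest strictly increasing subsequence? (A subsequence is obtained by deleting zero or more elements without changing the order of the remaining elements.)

Let dp[i] be the longest increasing subsequence ending at position i. Then dp = [1, 1, 2, 3, 1, 4, 2, 3, 2, 2, 1, 3, 4, 1, 2, 2].
The maximum is 4; one witness is 8, 15, 20, 21 at positions 1,3,4,6.

4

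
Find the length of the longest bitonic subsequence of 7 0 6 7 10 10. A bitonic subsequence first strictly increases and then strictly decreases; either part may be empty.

4

Let inc[i] be the LIS ending at i and dec[i] the longest strictly decreasing subsequence starting at i. inc = [1, 1, 2, 3, 4, 4], dec = [2, 1, 1, 1, 1, 1].
max_i inc[i]+dec[i]−1 = 4, with one witness 0, 6, 7, 10.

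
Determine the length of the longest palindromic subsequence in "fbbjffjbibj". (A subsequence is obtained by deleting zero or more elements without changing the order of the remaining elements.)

Using dp[i][j] = 2 + dp[i+1][j−1] if the ends match, else max(dp[i+1][j], dp[i][j−1]):
dp[1][11] = 8. A witness is bbjffjbb at positions 2,3,4,5,6,7,8,10.

8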